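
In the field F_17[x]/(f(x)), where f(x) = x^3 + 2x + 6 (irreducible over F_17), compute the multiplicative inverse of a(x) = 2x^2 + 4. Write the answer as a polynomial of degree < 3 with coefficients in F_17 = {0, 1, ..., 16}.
a(x)^(-1) ≡ 7x (mod f(x))

Since f is irreducible over F_17, F_17[x]/(f) is a field and a(x) ≠ 0 has an inverse. Apply the extended Euclidean algorithm to f(x) and a(x) in F_17[x]: f(x) = (9x)·a(x) + (6). The last nonzero remainder is the constant 6 = gcd(f, a) in F_17. Back-substituting through the division chain expresses 6 = s(x)·a(x) + t(x)·f(x) with s(x) ≡ 8x (mod f), so (8x)·a(x) ≡ 6 (mod f). Multiplying by 6^(-1) ≡ 3 in F_17 gives a(x)^(-1) ≡ 3·(8x) ≡ 7x (mod f). Check: (2x^2 + 4)·(7x) = 14x^3 + 11x ≡ 1 (mod x^3 + 2x + 6).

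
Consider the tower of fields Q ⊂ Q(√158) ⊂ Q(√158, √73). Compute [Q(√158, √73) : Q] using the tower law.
[Q(√158, √73) : Q] = 4

[Q(√158):Q] = 2 (min poly x^2 - 158, irreducible since 158 is squarefree > 1). For the top step, suppose √73 ∈ Q(√158), say √73 = c + d√158 with c, d ∈ Q. Squaring: 73 = c^2 + 158d^2 + 2cd√158. Since √158 ∉ Q this forces 2cd = 0. If d = 0 then √73 = c ∈ Q, contradicting 73 squarefree > 1. If c = 0 then 73 = 158d^2, so 158·73 = (158d)^2 is a perfect square in Q — but 158·73 = 11534 is not a perfect square (since 158 and 73 are distinct squarefree integers). Contradiction. Hence √73 ∉ Q(√158), so x^2 - 73 stays irreducible over Q(√158) and [Q(√158, √73) : Q(√158)] = 2. By the tower law, [Q(√158, √73) : Q] = 2 · 2 = 4.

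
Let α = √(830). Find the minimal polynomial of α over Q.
m_α(x) = x^2 - 830

α satisfies α^2 - 830 = 0, so x^2 - 830 annihilates α. Since d = 830 is squarefree and ≠ 1, it is not a perfect square in Q, so x^2 - 830 has no rational root and is therefore irreducible over Q (a degree-2 polynomial over a field is irreducible iff it has no root). Hence m_α(x) = x^2 - 830.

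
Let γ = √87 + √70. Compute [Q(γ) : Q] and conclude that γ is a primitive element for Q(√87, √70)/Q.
[Q(γ) : Q] = 4 (equivalently, Q(γ) = Q(√87, √70))

Obviously Q(γ) ⊆ Q(√87, √70), and [Q(√87, √70):Q] = 4 (since 87, 70 are distinct squarefree integers > 1 with 6090 not a perfect square). To show equality we compute the minimal polynomial of γ. From γ = √87 + √70: γ^2 = 87 + 2√(6090) + 70 = 157 + 2√(6090), so γ^2 - 157 = 2√(6090); squaring, (γ^2 - 157)^2 = 4·6090, i.e. γ^4 - 314γ^2 + 24649 - 24360 = 0, i.e. γ^4 - 314γ^2 + 289 = 0. So γ is a root of x^4 - 314x^2 + 289. This polynomial is irreducible over Q: it has no rational root (each ±√87 ± √70 is irrational), and any factorization into two quadratics over Q would force √(6090) ∈ Q (pairing opposite roots) or √87, √70 ∈ Q (other pairings), all impossible. Hence [Q(γ):Q] = 4 = [Q(√87, √70):Q], so Q(γ) = Q(√87, √70).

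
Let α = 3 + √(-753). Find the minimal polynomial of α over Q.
m_α(x) = x^2 - 6x + 762

From α - 3 = √(-753), squaring gives (α - 3)^2 = -753, i.e. α^2 - 6α + 9 = -753, so α^2 - 6α + 762 = 0. The discriminant of x^2 - 6x + 762 is (-6)^2 - 4·(762) = 36 - 3048 = -3012, and 4·(-753) is not a perfect square in Q since -753 is squarefree and ≠ 1. Hence x^2 - 6x + 762 is irreducible over Q and is the minimal polynomial of α.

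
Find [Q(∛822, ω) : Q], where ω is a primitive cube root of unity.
[Q(∛822, ω) : Q] = 6

[Q(∛822):Q] = 3 (min poly x^3 - 822, irreducible since 822 is not a perfect cube). [Q(ω):Q] = 2 (min poly x^2 + x + 1). Since Q(∛822) ⊂ R and ω ∉ R, we have ω ∉ Q(∛822), so x^2 + x + 1 remains irreducible over Q(∛822) and [Q(∛822, ω) : Q(∛822)] = 2. By the tower law, [Q(∛822, ω) : Q] = 3 · 2 = 6. (In fact Q(∛822, ω) is the splitting field of x^3 - 822 over Q.)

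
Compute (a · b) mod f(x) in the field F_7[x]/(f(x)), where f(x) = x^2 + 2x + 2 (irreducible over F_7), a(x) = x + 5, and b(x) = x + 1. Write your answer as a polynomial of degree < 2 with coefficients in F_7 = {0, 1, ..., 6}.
a · b ≡ 4x + 3 (mod f(x))

Multiply in F_7[x]: a(x)·b(x) = (x + 5)·(x + 1) = x^2 + 6x + 5. This has degree ≥ 2, so divide by f(x) over F_7: x^2 + 6x + 5 = (1)·(x^2 + 2x + 2) + (4x + 3). Hence a·b ≡ 4x + 3 (mod f). (F_7[x]/(f) is a field with 7^2 = 49 elements since f is irreducible of degree 2.)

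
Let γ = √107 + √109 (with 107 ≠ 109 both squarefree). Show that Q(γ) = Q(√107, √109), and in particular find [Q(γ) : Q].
[Q(γ) : Q] = 4 (equivalently, Q(γ) = Q(√107, √109))

Obviously Q(γ) ⊆ Q(√107, √109), and [Q(√107, √109):Q] = 4 (since 107, 109 are distinct squarefree integers > 1 with 11663 not a perfect square). To show equality we compute the minimal polynomial of γ. From γ = √107 + √109: γ^2 = 107 + 2√(11663) + 109 = 216 + 2√(11663), so γ^2 - 216 = 2√(11663); squaring, (γ^2 - 216)^2 = 4·11663, i.e. γ^4 - 432γ^2 + 46656 - 46652 = 0, i.e. γ^4 - 432γ^2 + 4 = 0. So γ is a root of x^4 - 432x^2 + 4. This polynomial is irreducible over Q: it has no rational root (each ±√107 ± √109 is irrational), and any factorization into two quadratics over Q would force √(11663) ∈ Q (pairing opposite roots) or √107, √109 ∈ Q (other pairings), all impossible. Hence [Q(γ):Q] = 4 = [Q(√107, √109):Q], so Q(γ) = Q(√107, √109).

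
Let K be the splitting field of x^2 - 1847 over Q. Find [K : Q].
[K : Q] = 2

f(x) = x^2 - 1847 factors as (x - √1847)(x + √1847). The splitting field is K = Q(√1847). Since 1847 is squarefree and > 1, it is not a perfect square, so x^2 - 1847 is irreducible over Q and [Q(√1847) : Q] = 2. Hence [K : Q] = 2.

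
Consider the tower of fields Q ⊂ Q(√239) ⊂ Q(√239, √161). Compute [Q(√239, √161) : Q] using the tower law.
[Q(√239, √161) : Q] = 4

[Q(√239):Q] = 2 (min poly x^2 - 239, irreducible since 239 is squarefree > 1). For the top step, suppose √161 ∈ Q(√239), say √161 = c + d√239 with c, d ∈ Q. Squaring: 161 = c^2 + 239d^2 + 2cd√239. Since √239 ∉ Q this forces 2cd = 0. If d = 0 then √161 = c ∈ Q, contradicting 161 squarefree > 1. If c = 0 then 161 = 239d^2, so 239·161 = (239d)^2 is a perfect square in Q — but 239·161 = 38479 is not a perfect square (since 239 and 161 are distinct squarefree integers). Contradiction. Hence √161 ∉ Q(√239), so x^2 - 161 stays irreducible over Q(√239) and [Q(√239, √161) : Q(√239)] = 2. By the tower law, [Q(√239, √161) : Q] = 2 · 2 = 4.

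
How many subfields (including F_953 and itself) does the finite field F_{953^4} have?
F_{953^4} has 3 subfields

The subfields of F_{p^n} are exactly the fields F_{p^d} for d | n (each is the fixed field of the unique index-d subgroup of Gal(F_{p^n}/F_p) ≅ Z/nZ). The divisors of n = 4 are {1, 2, 4}, giving 3 subfields: F_{953^1}, F_{953^2}, F_{953^4}.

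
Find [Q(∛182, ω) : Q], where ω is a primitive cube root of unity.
[Q(∛182, ω) : Q] = 6

[Q(∛182):Q] = 3 (min poly x^3 - 182, irreducible since 182 is not a perfect cube). [Q(ω):Q] = 2 (min poly x^2 + x + 1). Since Q(∛182) ⊂ R and ω ∉ R, we have ω ∉ Q(∛182), so x^2 + x + 1 remains irreducible over Q(∛182) and [Q(∛182, ω) : Q(∛182)] = 2. By the tower law, [Q(∛182, ω) : Q] = 3 · 2 = 6. (In fact Q(∛182, ω) is the splitting field of x^3 - 182 over Q.)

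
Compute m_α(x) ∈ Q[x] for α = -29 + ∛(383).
m_α(x) = x^3 + 87x^2 + 2523x + 24006

Set β = α + 29 = ∛(383), so β^3 = 383. Then (α + 29)^3 - 383 = 0, i.e. α is a root of g(x) = (x + 29)^3 - 383 = x^3 + 87x^2 + 2523x + 24006. Since g(x) = h(x + 29) where h(x) = x^3 - 383, and h is irreducible over Q (because 383 is not a perfect cube, so h has no rational root, and a monic cubic with no rational root is irreducible), g is also irreducible (irreducibility is preserved under the substitution x → x + 29). Hence m_α(x) = x^3 + 87x^2 + 2523x + 24006.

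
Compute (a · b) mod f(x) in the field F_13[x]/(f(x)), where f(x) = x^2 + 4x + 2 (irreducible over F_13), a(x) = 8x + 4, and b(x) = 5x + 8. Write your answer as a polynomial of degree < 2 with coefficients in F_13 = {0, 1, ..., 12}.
a · b ≡ 2x + 4 (mod f(x))

Multiply in F_13[x]: a(x)·b(x) = (8x + 4)·(5x + 8) = x^2 + 6x + 6. This has degree ≥ 2, so divide by f(x) over F_13: x^2 + 6x + 6 = (1)·(x^2 + 4x + 2) + (2x + 4). Hence a·b ≡ 2x + 4 (mod f). (F_13[x]/(f) is a field with 13^2 = 169 elements since f is irreducible of degree 2.)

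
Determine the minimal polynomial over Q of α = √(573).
m_α(x) = x^2 - 573

α satisfies α^2 - 573 = 0, so x^2 - 573 annihilates α. Since d = 573 is squarefree and ≠ 1, it is not a perfect square in Q, so x^2 - 573 has no rational root and is therefore irreducible over Q (a degree-2 polynomial over a field is irreducible iff it has no root). Hence m_α(x) = x^2 - 573.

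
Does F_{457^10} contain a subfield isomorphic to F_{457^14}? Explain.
No: F_{457^14} is not a subfield of F_{457^10}

F_{p^m} embeds in F_{p^n} iff m | n. Here 14 ∤ 10 (since 10 = 0·14 + 10 with remainder 10 ≠ 0), so F_{457^14} is not a subfield of F_{457^10}. Equivalently: if it were, the tower law would give 14 = [F_{457^14}:F_457] dividing [F_{457^10}:F_457] = 10, contradiction.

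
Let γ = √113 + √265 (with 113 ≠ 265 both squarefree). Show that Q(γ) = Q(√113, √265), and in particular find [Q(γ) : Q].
[Q(γ) : Q] = 4 (equivalently, Q(γ) = Q(√113, √265))

Obviously Q(γ) ⊆ Q(√113, √265), and [Q(√113, √265):Q] = 4 (since 113, 265 are distinct squarefree integers > 1 with 29945 not a perfect square). To show equality we compute the minimal polynomial of γ. From γ = √113 + √265: γ^2 = 113 + 2√(29945) + 265 = 378 + 2√(29945), so γ^2 - 378 = 2√(29945); squaring, (γ^2 - 378)^2 = 4·29945, i.e. γ^4 - 756γ^2 + 142884 - 119780 = 0, i.e. γ^4 - 756γ^2 + 23104 = 0. So γ is a root of x^4 - 756x^2 + 23104. This polynomial is irreducible over Q: it has no rational root (each ±√113 ± √265 is irrational), and any factorization into two quadratics over Q would force √(29945) ∈ Q (pairing opposite roots) or √113, √265 ∈ Q (other pairings), all impossible. Hence [Q(γ):Q] = 4 = [Q(√113, √265):Q], so Q(γ) = Q(√113, √265).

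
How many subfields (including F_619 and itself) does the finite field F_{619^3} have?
F_{619^3} has 2 subfields

The subfields of F_{p^n} are exactly the fields F_{p^d} for d | n (each is the fixed field of the unique index-d subgroup of Gal(F_{p^n}/F_p) ≅ Z/nZ). The divisors of n = 3 are {1, 3}, giving 2 subfields: F_{619^1}, F_{619^3}.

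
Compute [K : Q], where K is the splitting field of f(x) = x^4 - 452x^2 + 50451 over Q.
[K : Q] = 4

Solving the quadratic in x^2: x^2 = (452 ± √(452^2 - 4·50451))/2 = (452 ± √2500)/2 = (452 ± 50)/2, giving x^2 = 201 or x^2 = 251. So f(x) = (x^2 - 201)(x^2 - 251) and the roots of f are ±√201, ±√251. Hence the splitting field is K = Q(√201, √251). Since 201 and 251 are distinct squarefree integers > 1, their product 50451 is not a perfect square, so √251 ∉ Q(√201). By the tower law [K:Q] = [Q(√201,√251):Q(√201)] · [Q(√201):Q] = 2 · 2 = 4.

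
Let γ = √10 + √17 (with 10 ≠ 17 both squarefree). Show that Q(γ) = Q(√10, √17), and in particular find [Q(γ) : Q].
[Q(γ) : Q] = 4 (equivalently, Q(γ) = Q(√10, √17))

Obviously Q(γ) ⊆ Q(√10, √17), and [Q(√10, √17):Q] = 4 (since 10, 17 are distinct squarefree integers > 1 with 170 not a perfect square). To show equality we compute the minimal polynomial of γ. From γ = √10 + √17: γ^2 = 10 + 2√(170) + 17 = 27 + 2√(170), so γ^2 - 27 = 2√(170); squaring, (γ^2 - 27)^2 = 4·170, i.e. γ^4 - 54γ^2 + 729 - 680 = 0, i.e. γ^4 - 54γ^2 + 49 = 0. So γ is a root of x^4 - 54x^2 + 49. This polynomial is irreducible over Q: it has no rational root (each ±√10 ± √17 is irrational), and any factorization into two quadratics over Q would force √(170) ∈ Q (pairing opposite roots) or √10, √17 ∈ Q (other pairings), all impossible. Hence [Q(γ):Q] = 4 = [Q(√10, √17):Q], so Q(γ) = Q(√10, √17).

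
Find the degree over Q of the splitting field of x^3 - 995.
[K : Q] = 6

The roots of x^3 - 995 are ∛995, ω∛995, ω^2∛995 where ω = e^(2πi/3) is a primitive cube root of unity, so K = Q(∛995, ω). Now [Q(∛995):Q] = 3 (since 995 is not a perfect cube, x^3 - 995 is irreducible) and [Q(ω):Q] = 2. Both 2 and 3 divide [K:Q], and [K:Q] ≤ 3·2 = 6, so [K:Q] = 6. (Equivalently: Q(∛995) ⊂ R but ω ∉ R, so [K : Q(∛995)] = 2.)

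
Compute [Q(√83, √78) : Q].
[Q(√83, √78) : Q] = 4

[Q(√83):Q] = 2 (min poly x^2 - 83, irreducible since 83 is squarefree > 1). For the top step, suppose √78 ∈ Q(√83), say √78 = c + d√83 with c, d ∈ Q. Squaring: 78 = c^2 + 83d^2 + 2cd√83. Since √83 ∉ Q this forces 2cd = 0. If d = 0 then √78 = c ∈ Q, contradicting 78 squarefree > 1. If c = 0 then 78 = 83d^2, so 83·78 = (83d)^2 is a perfect square in Q — but 83·78 = 6474 is not a perfect square (since 83 and 78 are distinct squarefree integers). Contradiction. Hence √78 ∉ Q(√83), so x^2 - 78 stays irreducible over Q(√83) and [Q(√83, √78) : Q(√83)] = 2. By the tower law, [Q(√83, √78) : Q] = 2 · 2 = 4.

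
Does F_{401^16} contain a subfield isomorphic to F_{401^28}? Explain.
No: F_{401^28} is not a subfield of F_{401^16}

F_{p^m} embeds in F_{p^n} iff m | n. Here 28 ∤ 16 (since 16 = 0·28 + 16 with remainder 16 ≠ 0), so F_{401^28} is not a subfield of F_{401^16}. Equivalently: if it were, the tower law would give 28 = [F_{401^28}:F_401] dividing [F_{401^16}:F_401] = 16, contradiction.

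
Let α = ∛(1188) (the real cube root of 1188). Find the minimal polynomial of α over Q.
m_α(x) = x^3 - 1188

α satisfies α^3 = 1188, so x^3 - 1188 annihilates α. By the rational root test, a rational root p/q (in lowest terms) of x^3 - 1188 would satisfy p^3 = 1188 q^3, forcing q = 1 and p^3 = 1188; but 1188 is not a perfect cube, contradiction. A monic cubic over Q with no rational root is irreducible (any nontrivial factorization would include a linear factor). Hence x^3 - 1188 is the minimal polynomial of α, and in particular [Q(α):Q] = 3.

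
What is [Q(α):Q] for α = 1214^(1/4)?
[Q(α):Q] = 4

α is a root of x^4 - 1214. By Eisenstein's criterion at the prime p = 2 (which divides the constant term 1214 but p^2 = 4 does not, since 1214 is squarefree), x^4 - 1214 is irreducible over Q. Hence [Q(α):Q] = 4.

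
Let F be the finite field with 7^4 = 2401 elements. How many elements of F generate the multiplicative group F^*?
There are φ(2400) = 640 primitive elements

F_q^* is cyclic of order q - 1 = 2400. A cyclic group of order m has exactly φ(m) generators. Here m = 2400 = 2^5 · 3 · 5^2, so the number of primitive elements is φ(2400) = 640.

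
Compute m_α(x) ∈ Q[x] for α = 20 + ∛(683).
m_α(x) = x^3 - 60x^2 + 1200x - 8683

Set β = α - 20 = ∛(683), so β^3 = 683. Then (α - 20)^3 - 683 = 0, i.e. α is a root of g(x) = (x - 20)^3 - 683 = x^3 - 60x^2 + 1200x - 8683. Since g(x) = h(x - 20) where h(x) = x^3 - 683, and h is irreducible over Q (because 683 is not a perfect cube, so h has no rational root, and a monic cubic with no rational root is irreducible), g is also irreducible (irreducibility is preserved under the substitution x → x - 20). Hence m_α(x) = x^3 - 60x^2 + 1200x - 8683.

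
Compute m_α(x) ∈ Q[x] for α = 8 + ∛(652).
m_α(x) = x^3 - 24x^2 + 192x - 1164

Set β = α - 8 = ∛(652), so β^3 = 652. Then (α - 8)^3 - 652 = 0, i.e. α is a root of g(x) = (x - 8)^3 - 652 = x^3 - 24x^2 + 192x - 1164. Since g(x) = h(x - 8) where h(x) = x^3 - 652, and h is irreducible over Q (because 652 is not a perfect cube, so h has no rational root, and a monic cubic with no rational root is irreducible), g is also irreducible (irreducibility is preserved under the substitution x → x - 8). Hence m_α(x) = x^3 - 24x^2 + 192x - 1164.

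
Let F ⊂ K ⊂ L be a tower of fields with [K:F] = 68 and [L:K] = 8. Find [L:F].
[L:F] = 544

The tower law says that for any tower of field extensions F ⊂ K ⊂ L with finite degrees, [L:F] = [L:K] · [K:F]. Here this gives [L:F] = 8 · 68 = 544.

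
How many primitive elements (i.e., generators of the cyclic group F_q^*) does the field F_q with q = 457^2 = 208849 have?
There are φ(208848) = 65664 primitive elements

F_q^* is cyclic of order q - 1 = 208848. A cyclic group of order m has exactly φ(m) generators. Here m = 208848 = 2^4 · 3 · 19 · 229, so the number of primitive elements is φ(208848) = 65664.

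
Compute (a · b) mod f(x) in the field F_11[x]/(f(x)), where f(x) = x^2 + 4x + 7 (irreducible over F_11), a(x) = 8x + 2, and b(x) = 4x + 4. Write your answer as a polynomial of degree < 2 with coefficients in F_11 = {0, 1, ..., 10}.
a · b ≡ 4 (mod f(x))

Multiply in F_11[x]: a(x)·b(x) = (8x + 2)·(4x + 4) = 10x^2 + 7x + 8. This has degree ≥ 2, so divide by f(x) over F_11: 10x^2 + 7x + 8 = (10)·(x^2 + 4x + 7) + (4). Hence a·b ≡ 4 (mod f). (F_11[x]/(f) is a field with 11^2 = 121 elements since f is irreducible of degree 2.)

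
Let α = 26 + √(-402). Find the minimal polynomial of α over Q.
m_α(x) = x^2 - 52x + 1078

From α - 26 = √(-402), squaring gives (α - 26)^2 = -402, i.e. α^2 - 52α + 676 = -402, so α^2 - 52α + 1078 = 0. The discriminant of x^2 - 52x + 1078 is (-52)^2 - 4·(1078) = 2704 - 4312 = -1608, and 4·(-402) is not a perfect square in Q since -402 is squarefree and ≠ 1. Hence x^2 - 52x + 1078 is irreducible over Q and is the minimal polynomial of α.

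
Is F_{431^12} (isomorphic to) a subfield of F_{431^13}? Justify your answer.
No: F_{431^12} is not a subfield of F_{431^13}

F_{p^m} embeds in F_{p^n} iff m | n. Here 12 ∤ 13 (since 13 = 1·12 + 1 with remainder 1 ≠ 0), so F_{431^12} is not a subfield of F_{431^13}. Equivalently: if it were, the tower law would give 12 = [F_{431^12}:F_431] dividing [F_{431^13}:F_431] = 13, contradiction.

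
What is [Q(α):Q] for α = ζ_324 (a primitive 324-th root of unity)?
[Q(α):Q] = 108

The minimal polynomial of ζ_324 over Q is the 324-th cyclotomic polynomial Φ_324(x), which is irreducible over Q and has degree φ(324) = 108. Hence [Q(α):Q] = φ(324) = 108.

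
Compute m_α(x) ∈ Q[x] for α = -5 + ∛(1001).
m_α(x) = x^3 + 15x^2 + 75x - 876

Set β = α + 5 = ∛(1001), so β^3 = 1001. Then (α + 5)^3 - 1001 = 0, i.e. α is a root of g(x) = (x + 5)^3 - 1001 = x^3 + 15x^2 + 75x - 876. Since g(x) = h(x + 5) where h(x) = x^3 - 1001, and h is irreducible over Q (because 1001 is not a perfect cube, so h has no rational root, and a monic cubic with no rational root is irreducible), g is also irreducible (irreducibility is preserved under the substitution x → x + 5). Hence m_α(x) = x^3 + 15x^2 + 75x - 876.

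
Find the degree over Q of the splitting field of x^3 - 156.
[K : Q] = 6

The roots of x^3 - 156 are ∛156, ω∛156, ω^2∛156 where ω = e^(2πi/3) is a primitive cube root of unity, so K = Q(∛156, ω). Now [Q(∛156):Q] = 3 (since 156 is not a perfect cube, x^3 - 156 is irreducible) and [Q(ω):Q] = 2. Both 2 and 3 divide [K:Q], and [K:Q] ≤ 3·2 = 6, so [K:Q] = 6. (Equivalently: Q(∛156) ⊂ R but ω ∉ R, so [K : Q(∛156)] = 2.)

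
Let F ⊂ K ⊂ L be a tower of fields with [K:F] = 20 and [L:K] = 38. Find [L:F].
[L:F] = 760

The tower law says that for any tower of field extensions F ⊂ K ⊂ L with finite degrees, [L:F] = [L:K] · [K:F]. Here this gives [L:F] = 38 · 20 = 760.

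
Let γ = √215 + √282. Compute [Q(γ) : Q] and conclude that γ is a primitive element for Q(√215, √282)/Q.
[Q(γ) : Q] = 4 (equivalently, Q(γ) = Q(√215, √282))

Obviously Q(γ) ⊆ Q(√215, √282), and [Q(√215, √282):Q] = 4 (since 215, 282 are distinct squarefree integers > 1 with 60630 not a perfect square). To show equality we compute the minimal polynomial of γ. From γ = √215 + √282: γ^2 = 215 + 2√(60630) + 282 = 497 + 2√(60630), so γ^2 - 497 = 2√(60630); squaring, (γ^2 - 497)^2 = 4·60630, i.e. γ^4 - 994γ^2 + 247009 - 242520 = 0, i.e. γ^4 - 994γ^2 + 4489 = 0. So γ is a root of x^4 - 994x^2 + 4489. This polynomial is irreducible over Q: it has no rational root (each ±√215 ± √282 is irrational), and any factorization into two quadratics over Q would force √(60630) ∈ Q (pairing opposite roots) or √215, √282 ∈ Q (other pairings), all impossible. Hence [Q(γ):Q] = 4 = [Q(√215, √282):Q], so Q(γ) = Q(√215, √282).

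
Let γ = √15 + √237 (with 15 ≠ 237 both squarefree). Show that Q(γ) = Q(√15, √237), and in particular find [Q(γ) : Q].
[Q(γ) : Q] = 4 (equivalently, Q(γ) = Q(√15, √237))

Obviously Q(γ) ⊆ Q(√15, √237), and [Q(√15, √237):Q] = 4 (since 15, 237 are distinct squarefree integers > 1 with 3555 not a perfect square). To show equality we compute the minimal polynomial of γ. From γ = √15 + √237: γ^2 = 15 + 2√(3555) + 237 = 252 + 2√(3555), so γ^2 - 252 = 2√(3555); squaring, (γ^2 - 252)^2 = 4·3555, i.e. γ^4 - 504γ^2 + 63504 - 14220 = 0, i.e. γ^4 - 504γ^2 + 49284 = 0. So γ is a root of x^4 - 504x^2 + 49284. This polynomial is irreducible over Q: it has no rational root (each ±√15 ± √237 is irrational), and any factorization into two quadratics over Q would force √(3555) ∈ Q (pairing opposite roots) or √15, √237 ∈ Q (other pairings), all impossible. Hence [Q(γ):Q] = 4 = [Q(√15, √237):Q], so Q(γ) = Q(√15, √237).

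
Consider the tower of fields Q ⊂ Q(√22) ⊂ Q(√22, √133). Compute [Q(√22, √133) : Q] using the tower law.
[Q(√22, √133) : Q] = 4

[Q(√22):Q] = 2 (min poly x^2 - 22, irreducible since 22 is squarefree > 1). For the top step, suppose √133 ∈ Q(√22), say √133 = c + d√22 with c, d ∈ Q. Squaring: 133 = c^2 + 22d^2 + 2cd√22. Since √22 ∉ Q this forces 2cd = 0. If d = 0 then √133 = c ∈ Q, contradicting 133 squarefree > 1. If c = 0 then 133 = 22d^2, so 22·133 = (22d)^2 is a perfect square in Q — but 22·133 = 2926 is not a perfect square (since 22 and 133 are distinct squarefree integers). Contradiction. Hence √133 ∉ Q(√22), so x^2 - 133 stays irreducible over Q(√22) and [Q(√22, √133) : Q(√22)] = 2. By the tower law, [Q(√22, √133) : Q] = 2 · 2 = 4.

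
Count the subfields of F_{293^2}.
F_{293^2} has 2 subfields

The subfields of F_{p^n} are exactly the fields F_{p^d} for d | n (each is the fixed field of the unique index-d subgroup of Gal(F_{p^n}/F_p) ≅ Z/nZ). The divisors of n = 2 are {1, 2}, giving 2 subfields: F_{293^1}, F_{293^2}.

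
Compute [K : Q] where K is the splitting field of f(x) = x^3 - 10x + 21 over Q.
[K : Q] = 6

By the rational root test, any rational root of the monic integer polynomial f(x) = x^3 - 10x + 21 must be an integer dividing the constant term 21, i.e. one of ±{1, 3, 7, 21}. Evaluating: f(1) = 12, f(-1) = 30, f(3) = 18, f(-3) = 24, f(7) = 294, f(-7) = -252, f(21) = 9072, f(-21) = -9030; none is 0, so f has no rational root and is therefore irreducible over Q (a cubic with no linear factor over a field is irreducible). For an irreducible cubic, the Galois group is A_3 or S_3 according as the discriminant disc(f) = -4a^3 - 27b^2 = -4·(-10)^3 - 27·(21)^2 = -7907 is or is not a square in Q. Here disc(f) = -7907 is not a perfect square in Q, so the Galois group of f over Q is not contained in A_3 and must be all of S_3. The splitting field has degree |S_3| = 6 over Q, so [K : Q] = 6.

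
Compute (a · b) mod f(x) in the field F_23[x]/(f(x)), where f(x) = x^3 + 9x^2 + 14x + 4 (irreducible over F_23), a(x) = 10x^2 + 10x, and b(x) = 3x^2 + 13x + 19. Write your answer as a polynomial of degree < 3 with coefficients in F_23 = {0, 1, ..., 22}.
a · b ≡ 16x^2 + 3 (mod f(x))

Multiply in F_23[x]: a(x)·b(x) = (10x^2 + 10x)·(3x^2 + 13x + 19) = 7x^4 + 22x^3 + 21x^2 + 6x. This has degree ≥ 3, so divide by f(x) over F_23: 7x^4 + 22x^3 + 21x^2 + 6x = (7x + 5)·(x^3 + 9x^2 + 14x + 4) + (16x^2 + 3). Hence a·b ≡ 16x^2 + 3 (mod f). (F_23[x]/(f) is a field with 23^3 = 12167 elements since f is irreducible of degree 3.)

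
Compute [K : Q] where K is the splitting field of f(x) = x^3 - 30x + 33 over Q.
[K : Q] = 6

By the rational root test, any rational root of the monic integer polynomial f(x) = x^3 - 30x + 33 must be an integer dividing the constant term 33, i.e. one of ±{1, 3, 11, 33}. Evaluating: f(1) = 4, f(-1) = 62, f(3) = -30, f(-3) = 96, f(11) = 1034, f(-11) = -968, f(33) = 34980, f(-33) = -34914; none is 0, so f has no rational root and is therefore irreducible over Q (a cubic with no linear factor over a field is irreducible). For an irreducible cubic, the Galois group is A_3 or S_3 according as the discriminant disc(f) = -4a^3 - 27b^2 = -4·(-30)^3 - 27·(33)^2 = 78597 is or is not a square in Q. Here disc(f) = 78597 is not a perfect square in Q, so the Galois group of f over Q is not contained in A_3 and must be all of S_3. The splitting field has degree |S_3| = 6 over Q, so [K : Q] = 6.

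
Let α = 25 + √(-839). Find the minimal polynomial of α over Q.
m_α(x) = x^2 - 50x + 1464

From α - 25 = √(-839), squaring gives (α - 25)^2 = -839, i.e. α^2 - 50α + 625 = -839, so α^2 - 50α + 1464 = 0. The discriminant of x^2 - 50x + 1464 is (-50)^2 - 4·(1464) = 2500 - 5856 = -3356, and 4·(-839) is not a perfect square in Q since -839 is squarefree and ≠ 1. Hence x^2 - 50x + 1464 is irreducible over Q and is the minimal polynomial of α.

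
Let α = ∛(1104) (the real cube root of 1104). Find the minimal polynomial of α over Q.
m_α(x) = x^3 - 1104

α satisfies α^3 = 1104, so x^3 - 1104 annihilates α. By the rational root test, a rational root p/q (in lowest terms) of x^3 - 1104 would satisfy p^3 = 1104 q^3, forcing q = 1 and p^3 = 1104; but 1104 is not a perfect cube, contradiction. A monic cubic over Q with no rational root is irreducible (any nontrivial factorization would include a linear factor). Hence x^3 - 1104 is the minimal polynomial of α, and in particular [Q(α):Q] = 3.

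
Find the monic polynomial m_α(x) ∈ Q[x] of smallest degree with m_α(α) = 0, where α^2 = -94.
m_α(x) = x^2 + 94

α satisfies α^2 + 94 = 0, so x^2 + 94 annihilates α. Since d = -94 is squarefree and ≠ 1, it is not a perfect square in Q, so x^2 + 94 has no rational root and is therefore irreducible over Q (a degree-2 polynomial over a field is irreducible iff it has no root). Hence m_α(x) = x^2 + 94.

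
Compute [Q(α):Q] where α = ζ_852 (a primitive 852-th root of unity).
[Q(α):Q] = 280

The minimal polynomial of ζ_852 over Q is the 852-th cyclotomic polynomial Φ_852(x), which is irreducible over Q and has degree φ(852) = 280. Hence [Q(α):Q] = φ(852) = 280.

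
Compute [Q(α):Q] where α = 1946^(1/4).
[Q(α):Q] = 4

α is a root of x^4 - 1946. By Eisenstein's criterion at the prime p = 2 (which divides the constant term 1946 but p^2 = 4 does not, since 1946 is squarefree), x^4 - 1946 is irreducible over Q. Hence [Q(α):Q] = 4.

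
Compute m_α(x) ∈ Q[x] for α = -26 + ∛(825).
m_α(x) = x^3 + 78x^2 + 2028x + 16751

Set β = α + 26 = ∛(825), so β^3 = 825. Then (α + 26)^3 - 825 = 0, i.e. α is a root of g(x) = (x + 26)^3 - 825 = x^3 + 78x^2 + 2028x + 16751. Since g(x) = h(x + 26) where h(x) = x^3 - 825, and h is irreducible over Q (because 825 is not a perfect cube, so h has no rational root, and a monic cubic with no rational root is irreducible), g is also irreducible (irreducibility is preserved under the substitution x → x + 26). Hence m_α(x) = x^3 + 78x^2 + 2028x + 16751.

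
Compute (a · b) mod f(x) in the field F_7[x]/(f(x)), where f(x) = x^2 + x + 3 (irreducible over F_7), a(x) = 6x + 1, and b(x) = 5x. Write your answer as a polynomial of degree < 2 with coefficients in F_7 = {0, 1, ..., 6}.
a · b ≡ 3x + 1 (mod f(x))

Multiply in F_7[x]: a(x)·b(x) = (6x + 1)·(5x) = 2x^2 + 5x. This has degree ≥ 2, so divide by f(x) over F_7: 2x^2 + 5x = (2)·(x^2 + x + 3) + (3x + 1). Hence a·b ≡ 3x + 1 (mod f). (F_7[x]/(f) is a field with 7^2 = 49 elements since f is irreducible of degree 2.)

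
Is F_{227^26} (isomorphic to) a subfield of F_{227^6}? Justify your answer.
No: F_{227^26} is not a subfield of F_{227^6}

F_{p^m} embeds in F_{p^n} iff m | n. Here 26 ∤ 6 (since 6 = 0·26 + 6 with remainder 6 ≠ 0), so F_{227^26} is not a subfield of F_{227^6}. Equivalently: if it were, the tower law would give 26 = [F_{227^26}:F_227] dividing [F_{227^6}:F_227] = 6, contradiction.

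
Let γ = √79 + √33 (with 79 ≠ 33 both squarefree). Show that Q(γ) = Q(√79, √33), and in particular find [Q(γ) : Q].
[Q(γ) : Q] = 4 (equivalently, Q(γ) = Q(√79, √33))

Obviously Q(γ) ⊆ Q(√79, √33), and [Q(√79, √33):Q] = 4 (since 79, 33 are distinct squarefree integers > 1 with 2607 not a perfect square). To show equality we compute the minimal polynomial of γ. From γ = √79 + √33: γ^2 = 79 + 2√(2607) + 33 = 112 + 2√(2607), so γ^2 - 112 = 2√(2607); squaring, (γ^2 - 112)^2 = 4·2607, i.e. γ^4 - 224γ^2 + 12544 - 10428 = 0, i.e. γ^4 - 224γ^2 + 2116 = 0. So γ is a root of x^4 - 224x^2 + 2116. This polynomial is irreducible over Q: it has no rational root (each ±√79 ± √33 is irrational), and any factorization into two quadratics over Q would force √(2607) ∈ Q (pairing opposite roots) or √79, √33 ∈ Q (other pairings), all impossible. Hence [Q(γ):Q] = 4 = [Q(√79, √33):Q], so Q(γ) = Q(√79, √33).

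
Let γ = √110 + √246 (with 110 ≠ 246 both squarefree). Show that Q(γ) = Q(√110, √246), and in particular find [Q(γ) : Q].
[Q(γ) : Q] = 4 (equivalently, Q(γ) = Q(√110, √246))

Obviously Q(γ) ⊆ Q(√110, √246), and [Q(√110, √246):Q] = 4 (since 110, 246 are distinct squarefree integers > 1 with 27060 not a perfect square). To show equality we compute the minimal polynomial of γ. From γ = √110 + √246: γ^2 = 110 + 2√(27060) + 246 = 356 + 2√(27060), so γ^2 - 356 = 2√(27060); squaring, (γ^2 - 356)^2 = 4·27060, i.e. γ^4 - 712γ^2 + 126736 - 108240 = 0, i.e. γ^4 - 712γ^2 + 18496 = 0. So γ is a root of x^4 - 712x^2 + 18496. This polynomial is irreducible over Q: it has no rational root (each ±√110 ± √246 is irrational), and any factorization into two quadratics over Q would force √(27060) ∈ Q (pairing opposite roots) or √110, √246 ∈ Q (other pairings), all impossible. Hence [Q(γ):Q] = 4 = [Q(√110, √246):Q], so Q(γ) = Q(√110, √246).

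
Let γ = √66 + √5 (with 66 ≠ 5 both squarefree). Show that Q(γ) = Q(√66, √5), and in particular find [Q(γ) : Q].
[Q(γ) : Q] = 4 (equivalently, Q(γ) = Q(√66, √5))

Obviously Q(γ) ⊆ Q(√66, √5), and [Q(√66, √5):Q] = 4 (since 66, 5 are distinct squarefree integers > 1 with 330 not a perfect square). To show equality we compute the minimal polynomial of γ. From γ = √66 + √5: γ^2 = 66 + 2√(330) + 5 = 71 + 2√(330), so γ^2 - 71 = 2√(330); squaring, (γ^2 - 71)^2 = 4·330, i.e. γ^4 - 142γ^2 + 5041 - 1320 = 0, i.e. γ^4 - 142γ^2 + 3721 = 0. So γ is a root of x^4 - 142x^2 + 3721. This polynomial is irreducible over Q: it has no rational root (each ±√66 ± √5 is irrational), and any factorization into two quadratics over Q would force √(330) ∈ Q (pairing opposite roots) or √66, √5 ∈ Q (other pairings), all impossible. Hence [Q(γ):Q] = 4 = [Q(√66, √5):Q], so Q(γ) = Q(√66, √5).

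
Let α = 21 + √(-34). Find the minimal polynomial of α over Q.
m_α(x) = x^2 - 42x + 475

From α - 21 = √(-34), squaring gives (α - 21)^2 = -34, i.e. α^2 - 42α + 441 = -34, so α^2 - 42α + 475 = 0. The discriminant of x^2 - 42x + 475 is (-42)^2 - 4·(475) = 1764 - 1900 = -136, and 4·(-34) is not a perfect square in Q since -34 is squarefree and ≠ 1. Hence x^2 - 42x + 475 is irreducible over Q and is the minimal polynomial of α.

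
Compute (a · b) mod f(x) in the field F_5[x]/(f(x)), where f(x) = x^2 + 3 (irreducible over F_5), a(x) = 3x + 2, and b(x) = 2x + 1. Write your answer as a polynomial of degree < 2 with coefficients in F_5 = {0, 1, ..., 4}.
a · b ≡ 2x + 4 (mod f(x))

Multiply in F_5[x]: a(x)·b(x) = (3x + 2)·(2x + 1) = x^2 + 2x + 2. This has degree ≥ 2, so divide by f(x) over F_5: x^2 + 2x + 2 = (1)·(x^2 + 3) + (2x + 4). Hence a·b ≡ 2x + 4 (mod f). (F_5[x]/(f) is a field with 5^2 = 25 elements since f is irreducible of degree 2.)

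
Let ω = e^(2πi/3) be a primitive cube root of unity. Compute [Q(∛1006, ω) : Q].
[Q(∛1006, ω) : Q] = 6

[Q(∛1006):Q] = 3 (min poly x^3 - 1006, irreducible since 1006 is not a perfect cube). [Q(ω):Q] = 2 (min poly x^2 + x + 1). Since Q(∛1006) ⊂ R and ω ∉ R, we have ω ∉ Q(∛1006), so x^2 + x + 1 remains irreducible over Q(∛1006) and [Q(∛1006, ω) : Q(∛1006)] = 2. By the tower law, [Q(∛1006, ω) : Q] = 3 · 2 = 6. (In fact Q(∛1006, ω) is the splitting field of x^3 - 1006 over Q.)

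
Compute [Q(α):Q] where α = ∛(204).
[Q(α):Q] = 3

The minimal polynomial of α is x^3 - 204, irreducible over Q since 204 is not a perfect cube (so x^3 - 204 has no rational root). Hence [Q(α):Q] = deg(m_α) = 3.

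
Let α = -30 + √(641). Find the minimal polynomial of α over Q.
m_α(x) = x^2 + 60x + 259

From α + 30 = √(641), squaring gives (α + 30)^2 = 641, i.e. α^2 + 60α + 900 = 641, so α^2 + 60α + 259 = 0. The discriminant of x^2 + 60x + 259 is (60)^2 - 4·(259) = 3600 - 1036 = 2564, and 4·(641) is not a perfect square in Q since 641 is squarefree and ≠ 1. Hence x^2 + 60x + 259 is irreducible over Q and is the minimal polynomial of α.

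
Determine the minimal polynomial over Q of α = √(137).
m_α(x) = x^2 - 137

α satisfies α^2 - 137 = 0, so x^2 - 137 annihilates α. Since d = 137 is squarefree and ≠ 1, it is not a perfect square in Q, so x^2 - 137 has no rational root and is therefore irreducible over Q (a degree-2 polynomial over a field is irreducible iff it has no root). Hence m_α(x) = x^2 - 137.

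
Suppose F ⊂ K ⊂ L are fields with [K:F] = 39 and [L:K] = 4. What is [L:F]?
[L:F] = 156

The tower law says that for any tower of field extensions F ⊂ K ⊂ L with finite degrees, [L:F] = [L:K] · [K:F]. Here this gives [L:F] = 4 · 39 = 156.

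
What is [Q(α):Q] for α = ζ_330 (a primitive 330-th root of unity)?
[Q(α):Q] = 80

The minimal polynomial of ζ_330 over Q is the 330-th cyclotomic polynomial Φ_330(x), which is irreducible over Q and has degree φ(330) = 80. Hence [Q(α):Q] = φ(330) = 80.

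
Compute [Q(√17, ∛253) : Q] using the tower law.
[Q(√17, ∛253) : Q] = 6

Let L = Q(√17, ∛253). Since Q(√17) ⊂ L and [Q(√17):Q] = 2, the tower law gives 2 | [L:Q]. Likewise Q(∛253) ⊂ L with [Q(∛253):Q] = 3 (because 253 is not a perfect cube), so 3 | [L:Q]. As gcd(2,3) = 1, [L:Q] is divisible by 6. Conversely L is generated over Q by √17 and ∛253, so [L:Q] ≤ 2·3 = 6. Therefore [Q(√17, ∛253) : Q] = 6.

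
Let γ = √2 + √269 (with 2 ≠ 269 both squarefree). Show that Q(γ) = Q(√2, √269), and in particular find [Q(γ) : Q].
[Q(γ) : Q] = 4 (equivalently, Q(γ) = Q(√2, √269))

Obviously Q(γ) ⊆ Q(√2, √269), and [Q(√2, √269):Q] = 4 (since 2, 269 are distinct squarefree integers > 1 with 538 not a perfect square). To show equality we compute the minimal polynomial of γ. From γ = √2 + √269: γ^2 = 2 + 2√(538) + 269 = 271 + 2√(538), so γ^2 - 271 = 2√(538); squaring, (γ^2 - 271)^2 = 4·538, i.e. γ^4 - 542γ^2 + 73441 - 2152 = 0, i.e. γ^4 - 542γ^2 + 71289 = 0. So γ is a root of x^4 - 542x^2 + 71289. This polynomial is irreducible over Q: it has no rational root (each ±√2 ± √269 is irrational), and any factorization into two quadratics over Q would force √(538) ∈ Q (pairing opposite roots) or √2, √269 ∈ Q (other pairings), all impossible. Hence [Q(γ):Q] = 4 = [Q(√2, √269):Q], so Q(γ) = Q(√2, √269).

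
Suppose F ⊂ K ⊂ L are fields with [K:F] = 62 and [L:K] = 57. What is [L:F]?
[L:F] = 3534

The tower law says that for any tower of field extensions F ⊂ K ⊂ L with finite degrees, [L:F] = [L:K] · [K:F]. Here this gives [L:F] = 57 · 62 = 3534.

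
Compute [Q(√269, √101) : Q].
[Q(√269, √101) : Q] = 4

[Q(√269):Q] = 2 (min poly x^2 - 269, irreducible since 269 is squarefree > 1). For the top step, suppose √101 ∈ Q(√269), say √101 = c + d√269 with c, d ∈ Q. Squaring: 101 = c^2 + 269d^2 + 2cd√269. Since √269 ∉ Q this forces 2cd = 0. If d = 0 then √101 = c ∈ Q, contradicting 101 squarefree > 1. If c = 0 then 101 = 269d^2, so 269·101 = (269d)^2 is a perfect square in Q — but 269·101 = 27169 is not a perfect square (since 269 and 101 are distinct squarefree integers). Contradiction. Hence √101 ∉ Q(√269), so x^2 - 101 stays irreducible over Q(√269) and [Q(√269, √101) : Q(√269)] = 2. By the tower law, [Q(√269, √101) : Q] = 2 · 2 = 4.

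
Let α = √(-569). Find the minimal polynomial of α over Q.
m_α(x) = x^2 + 569

α satisfies α^2 + 569 = 0, so x^2 + 569 annihilates α. Since d = -569 is squarefree and ≠ 1, it is not a perfect square in Q, so x^2 + 569 has no rational root and is therefore irreducible over Q (a degree-2 polynomial over a field is irreducible iff it has no root). Hence m_α(x) = x^2 + 569.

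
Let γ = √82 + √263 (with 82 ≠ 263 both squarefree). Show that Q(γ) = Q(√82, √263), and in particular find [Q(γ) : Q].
[Q(γ) : Q] = 4 (equivalently, Q(γ) = Q(√82, √263))

Obviously Q(γ) ⊆ Q(√82, √263), and [Q(√82, √263):Q] = 4 (since 82, 263 are distinct squarefree integers > 1 with 21566 not a perfect square). To show equality we compute the minimal polynomial of γ. From γ = √82 + √263: γ^2 = 82 + 2√(21566) + 263 = 345 + 2√(21566), so γ^2 - 345 = 2√(21566); squaring, (γ^2 - 345)^2 = 4·21566, i.e. γ^4 - 690γ^2 + 119025 - 86264 = 0, i.e. γ^4 - 690γ^2 + 32761 = 0. So γ is a root of x^4 - 690x^2 + 32761. This polynomial is irreducible over Q: it has no rational root (each ±√82 ± √263 is irrational), and any factorization into two quadratics over Q would force √(21566) ∈ Q (pairing opposite roots) or √82, √263 ∈ Q (other pairings), all impossible. Hence [Q(γ):Q] = 4 = [Q(√82, √263):Q], so Q(γ) = Q(√82, √263).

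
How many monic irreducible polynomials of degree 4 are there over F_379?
There are 5158148310 monic irreducible polynomials of degree 4 over F_379

Each element of F_{379^4} that lies in no proper subfield is a root of exactly one monic irreducible of degree 4 over F_379, and each such polynomial has 4 distinct roots in F_{379^4}. By Möbius inversion the count is N_379(4) = (1/4) Σ_{d|4} μ(4/d) · 379^d = (1/4)(μ(4)·379^1 + μ(2)·379^2 + μ(1)·379^4) = 20632593240/4 = 5158148310.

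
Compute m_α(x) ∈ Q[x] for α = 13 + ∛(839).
m_α(x) = x^3 - 39x^2 + 507x - 3036

Set β = α - 13 = ∛(839), so β^3 = 839. Then (α - 13)^3 - 839 = 0, i.e. α is a root of g(x) = (x - 13)^3 - 839 = x^3 - 39x^2 + 507x - 3036. Since g(x) = h(x - 13) where h(x) = x^3 - 839, and h is irreducible over Q (because 839 is not a perfect cube, so h has no rational root, and a monic cubic with no rational root is irreducible), g is also irreducible (irreducibility is preserved under the substitution x → x - 13). Hence m_α(x) = x^3 - 39x^2 + 507x - 3036.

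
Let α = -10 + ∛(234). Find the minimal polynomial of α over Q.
m_α(x) = x^3 + 30x^2 + 300x + 766

Set β = α + 10 = ∛(234), so β^3 = 234. Then (α + 10)^3 - 234 = 0, i.e. α is a root of g(x) = (x + 10)^3 - 234 = x^3 + 30x^2 + 300x + 766. Since g(x) = h(x + 10) where h(x) = x^3 - 234, and h is irreducible over Q (because 234 is not a perfect cube, so h has no rational root, and a monic cubic with no rational root is irreducible), g is also irreducible (irreducibility is preserved under the substitution x → x + 10). Hence m_α(x) = x^3 + 30x^2 + 300x + 766.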